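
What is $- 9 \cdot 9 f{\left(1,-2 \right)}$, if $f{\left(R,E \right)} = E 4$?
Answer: $648$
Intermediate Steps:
$f{\left(R,E \right)} = 4 E$
$- 9 \cdot 9 f{\left(1,-2 \right)} = - 9 \cdot 9 \cdot 4 \left(-2\right) = - 9 \cdot 9 \left(-8\right) = \left(-9\right) \left(-72\right) = 648$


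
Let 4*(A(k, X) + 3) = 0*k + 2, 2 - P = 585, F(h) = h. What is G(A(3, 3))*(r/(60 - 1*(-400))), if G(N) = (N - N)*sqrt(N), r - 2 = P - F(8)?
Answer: 0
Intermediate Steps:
P = -583 (P = 2 - 1*585 = 2 - 585 = -583)
A(k, X) = -5/2 (A(k, X) = -3 + (0*k + 2)/4 = -3 + (0 + 2)/4 = -3 + (1/4)*2 = -3 + 1/2 = -5/2)
r = -589 (r = 2 + (-583 - 1*8) = 2 + (-583 - 8) = 2 - 591 = -589)
G(N) = 0 (G(N) = 0*sqrt(N) = 0)
G(A(3, 3))*(r/(60 - 1*(-400))) = 0*(-589/(60 - 1*(-400))) = 0*(-589/(60 + 400)) = 0*(-589/460) = 0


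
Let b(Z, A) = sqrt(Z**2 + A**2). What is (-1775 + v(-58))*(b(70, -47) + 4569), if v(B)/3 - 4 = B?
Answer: -8850153 - 1937*sqrt(7109) ≈ -9.0135e+6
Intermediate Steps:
b(Z, A) = sqrt(A**2 + Z**2)
v(B) = 12 + 3*B
(-1775 + v(-58))*(b(70, -47) + 4569) = (-1775 + (12 + 3*(-58)))*(sqrt((-47)**2 + 70**2) + 4569) = (-1775 + (12 - 174))*(sqrt(2209 + 4900) + 4569) = (-1775 - 162)*(sqrt(7109) + 4569) = -1937*(4569 + sqrt(7109)) = -8850153 - 1937*sqrt(7109)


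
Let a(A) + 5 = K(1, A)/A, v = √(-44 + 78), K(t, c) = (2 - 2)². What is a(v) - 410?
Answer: -415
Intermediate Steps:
K(t, c) = 0 (K(t, c) = 0² = 0)
v = √34 ≈ 5.8309
a(A) = -5 (a(A) = -5 + 0/A = -5 + 0 = -5)
a(v) - 410 = -5 - 410 = -415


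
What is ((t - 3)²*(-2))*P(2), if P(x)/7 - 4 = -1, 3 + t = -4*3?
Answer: -13608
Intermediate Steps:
t = -15 (t = -3 - 4*3 = -3 - 12 = -15)
P(x) = 21 (P(x) = 28 + 7*(-1) = 28 - 7 = 21)
((t - 3)²*(-2))*P(2) = ((-15 - 3)²*(-2))*21 = ((-18)²*(-2))*21 = (324*(-2))*21 = -648*21 = -13608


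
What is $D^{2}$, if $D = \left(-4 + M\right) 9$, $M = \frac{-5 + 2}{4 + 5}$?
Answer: $1521$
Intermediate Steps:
$M = - \frac{1}{3}$ ($M = - \frac{3}{9} = \left(-3\right) \frac{1}{9} = - \frac{1}{3} \approx -0.33333$)
$D = -39$ ($D = \left(-4 - \frac{1}{3}\right) 9 = \left(- \frac{13}{3}\right) 9 = -39$)
$D^{2} = \left(-39\right)^{2} = 1521$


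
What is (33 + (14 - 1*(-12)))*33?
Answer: 1947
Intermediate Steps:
(33 + (14 - 1*(-12)))*33 = (33 + (14 + 12))*33 = (33 + 26)*33 = 59*33 = 1947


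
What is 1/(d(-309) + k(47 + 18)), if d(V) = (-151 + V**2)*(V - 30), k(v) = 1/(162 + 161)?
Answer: -323/10438349009 ≈ -3.0944e-8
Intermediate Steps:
k(v) = 1/323
d(V) = (-151 + V**2)*(-30 + V)
1/(d(-309) + k(47 + 18)) = 1/((4530 + (-309)**3 - 151*(-309) - 30*(-309)**2) + 1/323) = 1/((4530 - 29503629 + 46659 - 30*95481) + 1/323) = 1/((4530 - 29503629 + 46659 - 2864430) + 1/323) = 1/(-32316870 + 1/323) = 1/(-10438349009/323) = -323/10438349009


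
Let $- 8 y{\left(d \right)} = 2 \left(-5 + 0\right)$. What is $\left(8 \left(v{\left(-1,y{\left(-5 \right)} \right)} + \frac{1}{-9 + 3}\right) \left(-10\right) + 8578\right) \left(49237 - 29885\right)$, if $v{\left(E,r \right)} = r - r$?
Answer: $\frac{498778448}{3} \approx 1.6626 \cdot 10^{8}$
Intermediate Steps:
$y{\left(d \right)} = \frac{5}{4}$ ($y{\left(d \right)} = - \frac{2 \left(-5 + 0\right)}{8} = - \frac{2 \left(-5\right)}{8} = \left(- \frac{1}{8}\right) \left(-10\right) = \frac{5}{4}$)
$v{\left(E,r \right)} = 0$
$\left(8 \left(v{\left(-1,y{\left(-5 \right)} \right)} + \frac{1}{-9 + 3}\right) \left(-10\right) + 8578\right) \left(49237 - 29885\right) = \left(8 \left(0 + \frac{1}{-9 + 3}\right) \left(-10\right) + 8578\right) \left(49237 - 29885\right) = \left(8 \left(0 + \frac{1}{-6}\right) \left(-10\right) + 8578\right) 19352 = \left(8 \left(0 - \frac{1}{6}\right) \left(-10\right) + 8578\right) 19352 = \left(8 \left(- \frac{1}{6}\right) \left(-10\right) + 8578\right) 19352 = \left(\left(- \frac{4}{3}\right) \left(-10\right) + 8578\right) 19352 = \left(\frac{40}{3} + 8578\right) 19352 = \frac{25774}{3} \cdot 19352 = \frac{498778448}{3}$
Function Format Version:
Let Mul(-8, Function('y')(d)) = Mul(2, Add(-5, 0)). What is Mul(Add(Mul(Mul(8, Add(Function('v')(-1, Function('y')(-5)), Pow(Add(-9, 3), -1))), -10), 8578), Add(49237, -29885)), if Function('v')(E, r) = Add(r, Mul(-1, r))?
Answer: Rational(498778448, 3) ≈ 1.6626e+8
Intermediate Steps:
Function('y')(d) = Rational(5, 4) (Function('y')(d) = Mul(Rational(-1, 8), Mul(2, Add(-5, 0))) = Mul(Rational(-1, 8), Mul(2, -5)) = Mul(Rational(-1, 8), -10) = Rational(5, 4))
Function('v')(E, r) = 0
Mul(Add(Mul(Mul(8, Add(Function('v')(-1, Function('y')(-5)), Pow(Add(-9, 3), -1))), -10), 8578), Add(49237, -29885)) = Mul(Add(Mul(Mul(8, Add(0, Pow(Add(-9, 3), -1))), -10), 8578), Add(49237, -29885)) = Mul(Add(Mul(Mul(8, Add(0, Pow(-6, -1))), -10), 8578), 19352) = Mul(Add(Mul(Mul(8, Add(0, Rational(-1, 6))), -10), 8578), 19352) = Mul(Add(Mul(Mul(8, Rational(-1, 6)), -10), 8578), 19352) = Mul(Add(Mul(Rational(-4, 3), -10), 8578), 19352) = Mul(Add(Rational(40, 3), 8578), 19352) = Mul(Rational(25774, 3), 19352) = Rational(498778448, 3)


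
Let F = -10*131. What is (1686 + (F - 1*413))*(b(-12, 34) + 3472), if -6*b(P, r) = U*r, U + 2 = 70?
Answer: -342620/3 ≈ -1.1421e+5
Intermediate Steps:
U = 68 (U = -2 + 70 = 68)
F = -1310
b(P, r) = -34*r/3
(1686 + (F - 1*413))*(b(-12, 34) + 3472) = (1686 + (-1310 - 1*413))*(-34/3*34 + 3472) = (1686 + (-1310 - 413))*(-1156/3 + 3472) = (1686 - 1723)*(9260/3) = -37*9260/3 = -342620/3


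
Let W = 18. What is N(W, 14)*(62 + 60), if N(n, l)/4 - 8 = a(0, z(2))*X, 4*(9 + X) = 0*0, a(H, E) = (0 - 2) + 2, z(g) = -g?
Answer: 3904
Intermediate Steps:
a(H, E) = 0 (a(H, E) = -2 + 2 = 0)
X = -9 (X = -9 + (0*0)/4 = -9 + (¼)*0 = -9 + 0 = -9)
N(n, l) = 32 (N(n, l) = 32 + 4*(0*(-9)) = 32 + 4*0 = 32 + 0 = 32)
N(W, 14)*(62 + 60) = 32*(62 + 60) = 32*122 = 3904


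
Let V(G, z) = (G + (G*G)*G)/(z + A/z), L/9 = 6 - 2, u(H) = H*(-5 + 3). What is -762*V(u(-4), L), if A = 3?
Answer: -4754880/433 ≈ -10981.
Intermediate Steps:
u(H) = -2*H (u(H) = H*(-2) = -2*H)
L = 36 (L = 9*(6 - 2) = 9*4 = 36)
V(G, z) = (G + G³)/(z + 3/z) (V(G, z) = (G + (G*G)*G)/(z + 3/z) = (G + G²*G)/(z + 3/z) = (G + G³)/(z + 3/z))
-762*V(u(-4), L) = -762*(-2*(-4))*36*(1 + (-2*(-4))²)/(3 + 36²) = -6096*36*(1 + 8²)/(3 + 1296) = -6096*36*(1 + 64)/1299 = -6096*36*65/1299 = -762*6240/433 = -4754880/433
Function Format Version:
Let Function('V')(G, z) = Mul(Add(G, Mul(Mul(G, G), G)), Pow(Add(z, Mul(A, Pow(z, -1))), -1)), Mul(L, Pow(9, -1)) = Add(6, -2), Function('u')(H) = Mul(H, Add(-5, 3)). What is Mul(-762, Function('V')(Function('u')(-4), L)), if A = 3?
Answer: Rational(-4754880, 433) ≈ -10981.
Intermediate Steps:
Function('u')(H) = Mul(-2, H) (Function('u')(H) = Mul(H, -2) = Mul(-2, H))
L = 36 (L = Mul(9, Add(6, -2)) = Mul(9, 4) = 36)
Function('V')(G, z) = Mul(Pow(Add(z, Mul(3, Pow(z, -1))), -1), Add(G, Pow(G, 3))) (Function('V')(G, z) = Mul(Add(G, Mul(Mul(G, G), G)), Pow(Add(z, Mul(3, Pow(z, -1))), -1)) = Mul(Add(G, Mul(Pow(G, 2), G)), Pow(Add(z, Mul(3, Pow(z, -1))), -1)) = Mul(Add(G, Pow(G, 3)), Pow(Add(z, Mul(3, Pow(z, -1))), -1)) = Mul(Pow(Add(z, Mul(3, Pow(z, -1))), -1), Add(G, Pow(G, 3))))
Mul(-762, Function('V')(Function('u')(-4), L)) = Mul(-762, Mul(Mul(-2, -4), 36, Pow(Add(3, Pow(36, 2)), -1), Add(1, Pow(Mul(-2, -4), 2)))) = Mul(-762, Mul(8, 36, Pow(Add(3, 1296), -1), Add(1, Pow(8, 2)))) = Mul(-762, Mul(8, 36, Pow(1299, -1), Add(1, 64))) = Mul(-762, Mul(8, 36, Rational(1, 1299), 65)) = Mul(-762, Rational(6240, 433)) = Rational(-4754880, 433)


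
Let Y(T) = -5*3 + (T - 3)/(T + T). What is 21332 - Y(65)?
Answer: 1387524/65 ≈ 21347.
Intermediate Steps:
Y(T) = -15 + (-3 + T)/(2*T) (Y(T) = -15 + (-3 + T)/((2*T)) = -15 + (-3 + T)*(1/(2*T)) = -15 + (-3 + T)/(2*T))
21332 - Y(65) = 21332 - (-3 - 29*65)/(2*65) = 21332 - (-3 - 1885)/(2*65) = 21332 - (-1888)/(2*65) = 21332 - 1*(-944/65) = 21332 + 944/65 = 1387524/65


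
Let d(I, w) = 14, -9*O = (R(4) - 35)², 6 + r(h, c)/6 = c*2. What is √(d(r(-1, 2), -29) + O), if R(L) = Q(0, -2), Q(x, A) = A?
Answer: I*√1243/3 ≈ 11.752*I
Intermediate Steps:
r(h, c) = -36 + 12*c (r(h, c) = -36 + 6*(c*2) = -36 + 6*(2*c) = -36 + 12*c)
R(L) = -2
O = -1369/9 (O = -(-2 - 35)²/9 = -⅑*(-37)² = -⅑*1369 = -1369/9 ≈ -152.11)
√(d(r(-1, 2), -29) + O) = √(14 - 1369/9) = √(-1243/9) = I*√1243/3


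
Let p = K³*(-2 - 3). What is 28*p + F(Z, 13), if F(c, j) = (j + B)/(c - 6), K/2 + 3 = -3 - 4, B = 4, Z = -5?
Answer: 12319983/11 ≈ 1.1200e+6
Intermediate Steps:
K = -20 (K = -6 + 2*(-3 - 4) = -6 + 2*(-7) = -6 - 14 = -20)
F(c, j) = (4 + j)/(-6 + c) (F(c, j) = (j + 4)/(c - 6) = (4 + j)/(-6 + c))
p = 40000 (p = (-20)³*(-2 - 3) = -8000*(-5) = 40000)
28*p + F(Z, 13) = 28*40000 + (4 + 13)/(-6 - 5) = 1120000 + 17/(-11) = 1120000 - 1/11*17 = 1120000 - 17/11 = 12319983/11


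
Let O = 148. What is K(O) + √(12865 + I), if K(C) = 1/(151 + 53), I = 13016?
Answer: 1/204 + √25881 ≈ 160.88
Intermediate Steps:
K(C) = 1/204
K(O) + √(12865 + I) = 1/204 + √(12865 + 13016) = 1/204 + √25881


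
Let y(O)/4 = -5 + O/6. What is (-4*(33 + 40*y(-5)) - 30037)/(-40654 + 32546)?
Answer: 79307/24324 ≈ 3.2604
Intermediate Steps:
y(O) = -20 + 2*O/3 (y(O) = 4*(-5 + O/6) = -20 + 2*O/3)
(-4*(33 + 40*y(-5)) - 30037)/(-40654 + 32546) = (-4*(33 + 40*(-20 + (⅔)*(-5))) - 30037)/(-40654 + 32546) = (-4*(33 + 40*(-20 - 10/3)) - 30037)/(-8108) = (-4*(33 + 40*(-70/3)) - 30037)*(-1/8108) = (-4*(33 - 2800/3) - 30037)*(-1/8108) = (-4*(-2701/3) - 30037)*(-1/8108) = (10804/3 - 30037)*(-1/8108) = -79307/3*(-1/8108) = 79307/24324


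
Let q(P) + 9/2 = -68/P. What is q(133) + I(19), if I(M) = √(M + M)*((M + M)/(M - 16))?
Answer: -1333/266 + 38*√38/3 ≈ 73.071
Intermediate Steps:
q(P) = -9/2 - 68/P
I(M) = 2*√2*M^(3/2)/(-16 + M) (I(M) = √(2*M)*((2*M)/(-16 + M)) = (√2*√M)*(2*M/(-16 + M)) = 2*√2*M^(3/2)/(-16 + M))
q(133) + I(19) = (-9/2 - 68/133) + 2*√2*19^(3/2)/(-16 + 19) = (-9/2 - 68*1/133) + 2*√2*(19*√19)/3 = (-9/2 - 68/133) + 2*√2*(19*√19)*(⅓) = -1333/266 + 38*√38/3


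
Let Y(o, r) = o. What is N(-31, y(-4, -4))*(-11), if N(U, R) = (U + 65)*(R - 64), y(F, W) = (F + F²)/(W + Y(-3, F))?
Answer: 172040/7 ≈ 24577.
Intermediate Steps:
y(F, W) = (F + F²)/(-3 + W) (y(F, W) = (F + F²)/(W - 3) = (F + F²)/(-3 + W))
N(U, R) = (-64 + R)*(65 + U) (N(U, R) = (65 + U)*(-64 + R) = (-64 + R)*(65 + U))
N(-31, y(-4, -4))*(-11) = (-4160 - 64*(-31) + 65*(-4*(1 - 4)/(-3 - 4)) - 4*(1 - 4)/(-3 - 4)*(-31))*(-11) = (-4160 + 1984 + 65*(-4*(-3)/(-7)) - 4*(-3)/(-7)*(-31))*(-11) = (-4160 + 1984 + 65*(-4*(-⅐)*(-3)) - 4*(-⅐)*(-3)*(-31))*(-11) = (-4160 + 1984 + 65*(-12/7) - 12/7*(-31))*(-11) = (-4160 + 1984 - 780/7 + 372/7)*(-11) = -15640/7*(-11) = 172040/7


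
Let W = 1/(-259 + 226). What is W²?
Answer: 1/1089 ≈ 0.00091827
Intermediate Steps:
W = -1/33 (W = 1/(-33) = -1/33 ≈ -0.030303)
W² = (-1/33)² = 1/1089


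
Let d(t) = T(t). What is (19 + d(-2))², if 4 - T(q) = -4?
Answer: 729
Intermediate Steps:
T(q) = 8 (T(q) = 4 - 1*(-4) = 4 + 4 = 8)
d(t) = 8
(19 + d(-2))² = (19 + 8)² = 27² = 729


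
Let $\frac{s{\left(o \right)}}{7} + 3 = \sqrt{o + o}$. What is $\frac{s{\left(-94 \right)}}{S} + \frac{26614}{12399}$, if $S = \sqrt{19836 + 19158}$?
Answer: $\frac{26614}{12399} - \frac{7 \sqrt{38994}}{12998} + \frac{7 i \sqrt{1832718}}{19497} \approx 2.0401 + 0.48605 i$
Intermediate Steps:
$s{\left(o \right)} = -21 + 7 \sqrt{2} \sqrt{o}$ ($s{\left(o \right)} = -21 + 7 \sqrt{o + o} = -21 + 7 \sqrt{2 o} = -21 + 7 \sqrt{2} \sqrt{o}$)
$S = \sqrt{38994} \approx 197.47$
$\frac{s{\left(-94 \right)}}{S} + \frac{26614}{12399} = \frac{-21 + 7 \sqrt{2} \sqrt{-94}}{\sqrt{38994}} + \frac{26614}{12399} = \left(-21 + 7 \sqrt{2} i \sqrt{94}\right) \frac{\sqrt{38994}}{38994} + 26614 \cdot \frac{1}{12399} = \left(-21 + 14 i \sqrt{47}\right) \frac{\sqrt{38994}}{38994} + \frac{26614}{12399} = \frac{\sqrt{38994} \left(-21 + 14 i \sqrt{47}\right)}{38994} + \frac{26614}{12399} = \frac{26614}{12399} + \frac{\sqrt{38994} \left(-21 + 14 i \sqrt{47}\right)}{38994}$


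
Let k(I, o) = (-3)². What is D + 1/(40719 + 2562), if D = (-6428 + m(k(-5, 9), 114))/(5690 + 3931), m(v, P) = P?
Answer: -30362957/46267389 ≈ -0.65625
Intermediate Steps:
k(I, o) = 9
D = -6314/9621 (D = (-6428 + 114)/(5690 + 3931) = -6314/9621 ≈ -0.65627)
D + 1/(40719 + 2562) = -6314/9621 + 1/(40719 + 2562) = -6314/9621 + 1/43281 = -30362957/46267389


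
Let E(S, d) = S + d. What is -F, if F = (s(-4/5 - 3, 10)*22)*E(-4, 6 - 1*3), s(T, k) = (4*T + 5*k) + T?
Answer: 682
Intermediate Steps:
s(T, k) = 5*T + 5*k
F = -682 (F = ((5*(-4/5 - 3) + 5*10)*22)*(-4 + (6 - 1*3)) = ((5*(-4*1/5 - 3) + 50)*22)*(-4 + (6 - 3)) = ((5*(-4/5 - 3) + 50)*22)*(-4 + 3) = ((5*(-19/5) + 50)*22)*(-1) = ((-19 + 50)*22)*(-1) = (31*22)*(-1) = 682*(-1) = -682)
-F = -1*(-682) = 682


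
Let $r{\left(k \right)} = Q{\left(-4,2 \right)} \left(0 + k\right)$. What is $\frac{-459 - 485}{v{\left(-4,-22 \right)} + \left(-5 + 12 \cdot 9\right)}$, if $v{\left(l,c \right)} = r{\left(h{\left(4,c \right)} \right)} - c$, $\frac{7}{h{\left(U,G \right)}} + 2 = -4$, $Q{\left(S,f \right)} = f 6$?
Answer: $- \frac{944}{111} \approx -8.5045$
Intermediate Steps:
$Q{\left(S,f \right)} = 6 f$
$h{\left(U,G \right)} = - \frac{7}{6}$ ($h{\left(U,G \right)} = \frac{7}{-2 - 4} = \frac{7}{-6} = 7 \left(- \frac{1}{6}\right) = - \frac{7}{6}$)
$r{\left(k \right)} = 12 k$ ($r{\left(k \right)} = 6 \cdot 2 \left(0 + k\right) = 12 k$)
$v{\left(l,c \right)} = -14 - c$ ($v{\left(l,c \right)} = 12 \left(- \frac{7}{6}\right) - c = -14 - c$)
$\frac{-459 - 485}{v{\left(-4,-22 \right)} + \left(-5 + 12 \cdot 9\right)} = \frac{-459 - 485}{\left(-14 - -22\right) + \left(-5 + 12 \cdot 9\right)} = - \frac{944}{\left(-14 + 22\right) + \left(-5 + 108\right)} = - \frac{944}{8 + 103} = - \frac{944}{111}$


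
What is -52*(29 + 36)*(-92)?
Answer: 310960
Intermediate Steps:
-52*(29 + 36)*(-92) = -52*65*(-92) = -3380*(-92) = 310960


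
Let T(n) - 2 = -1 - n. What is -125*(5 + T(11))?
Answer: 625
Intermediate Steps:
T(n) = 1 - n (T(n) = 2 + (-1 - n) = 1 - n)
-125*(5 + T(11)) = -125*(5 + (1 - 1*11)) = -125*(5 + (1 - 11)) = -125*(5 - 10) = -125*(-5) = 625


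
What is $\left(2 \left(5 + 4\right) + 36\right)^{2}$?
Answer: $2916$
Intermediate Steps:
$\left(2 \left(5 + 4\right) + 36\right)^{2} = \left(2 \cdot 9 + 36\right)^{2} = \left(18 + 36\right)^{2} = 54^{2} = 2916$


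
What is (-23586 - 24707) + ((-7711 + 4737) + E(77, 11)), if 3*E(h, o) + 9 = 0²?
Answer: -51270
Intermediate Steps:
E(h, o) = -3 (E(h, o) = -3 + (⅓)*0² = -3 + (⅓)*0 = -3 + 0 = -3)
(-23586 - 24707) + ((-7711 + 4737) + E(77, 11)) = (-23586 - 24707) + ((-7711 + 4737) - 3) = -48293 + (-2974 - 3) = -48293 - 2977 = -51270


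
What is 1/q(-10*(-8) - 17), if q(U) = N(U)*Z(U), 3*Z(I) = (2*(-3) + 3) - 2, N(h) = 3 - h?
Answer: 1/100 ≈ 0.010000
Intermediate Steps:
Z(I) = -5/3 (Z(I) = ((2*(-3) + 3) - 2)/3 = ((-6 + 3) - 2)/3 = (-3 - 2)/3 = (⅓)*(-5) = -5/3)
q(U) = -5 + 5*U/3 (q(U) = (3 - U)*(-5/3) = -5 + 5*U/3)
1/q(-10*(-8) - 17) = 1/(-5 + 5*(-10*(-8) - 17)/3) = 1/(-5 + 5*(80 - 17)/3) = 1/(-5 + (5/3)*63) = 1/(-5 + 105) = 1/100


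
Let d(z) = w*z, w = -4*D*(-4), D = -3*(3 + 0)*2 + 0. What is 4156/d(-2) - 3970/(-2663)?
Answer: 3338537/383472 ≈ 8.7061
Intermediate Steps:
D = -18 (D = -3*3*2 + 0 = -9*2 + 0 = -18 + 0 = -18)
w = -288 (w = -4*(-18)*(-4) = 72*(-4) = -288)
d(z) = -288*z
4156/d(-2) - 3970/(-2663) = 4156/((-288*(-2))) - 3970/(-2663) = 4156/576 - 3970*(-1/2663) = 4156*(1/576) + 3970/2663 = 1039/144 + 3970/2663 = 3338537/383472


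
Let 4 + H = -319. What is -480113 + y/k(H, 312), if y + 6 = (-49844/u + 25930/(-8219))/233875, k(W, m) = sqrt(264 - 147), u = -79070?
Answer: -480113 - 455970300344882*sqrt(13)/2963801620235625 ≈ -4.8011e+5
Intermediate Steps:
H = -323 (H = -4 - 319 = -323)
k(W, m) = 3*sqrt(13) (k(W, m) = sqrt(117) = 3*sqrt(13))
y = -455970300344882/75994913339375 (y = -6 + (-49844/(-79070) + 25930/(-8219))/233875 = -6 + (-49844*(-1/79070) + 25930*(-1/8219))*(1/233875) = -6 + (24922/39535 - 25930/8219)*(1/233875) = -6 - 820308632/324938165*1/233875 = -6 - 820308632/75994913339375 = -455970300344882/75994913339375 ≈ -6.0000)
-480113 + y/k(H, 312) = -480113 - 455970300344882*sqrt(13)/39/75994913339375 = -480113 - 455970300344882*sqrt(13)/2963801620235625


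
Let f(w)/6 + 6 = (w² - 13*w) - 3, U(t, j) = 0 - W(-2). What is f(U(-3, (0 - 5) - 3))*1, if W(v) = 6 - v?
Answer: 954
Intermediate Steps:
U(t, j) = -8 (U(t, j) = 0 - (6 - 1*(-2)) = 0 - (6 + 2) = 0 - 1*8 = 0 - 8 = -8)
f(w) = -54 - 78*w + 6*w² (f(w) = -36 + 6*((w² - 13*w) - 3) = -36 + 6*(-3 + w² - 13*w) = -36 + (-18 - 78*w + 6*w²) = -54 - 78*w + 6*w²)
f(U(-3, (0 - 5) - 3))*1 = (-54 - 78*(-8) + 6*(-8)²)*1 = (-54 + 624 + 6*64)*1 = (-54 + 624 + 384)*1 = 954*1 = 954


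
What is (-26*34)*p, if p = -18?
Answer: 15912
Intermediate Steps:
(-26*34)*p = -26*34*(-18) = -884*(-18) = 15912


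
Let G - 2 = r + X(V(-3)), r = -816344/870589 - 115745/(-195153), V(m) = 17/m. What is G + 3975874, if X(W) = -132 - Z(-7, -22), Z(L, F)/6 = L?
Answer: 96496892916534305/24271150731 ≈ 3.9758e+6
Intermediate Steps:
Z(L, F) = 6*L
r = -8363665261/24271150731 (r = -816344*1/870589 - 115745*(-1/195153) = -816344/870589 + 16535/27879 = -8363665261/24271150731 ≈ -0.34459)
X(W) = -90 (X(W) = -132 - 6*(-7) = -132 - 1*(-42) = -132 + 42 = -90)
G = -2144224929589/24271150731 (G = 2 + (-8363665261/24271150731 - 90) = 2 - 2192767231051/24271150731 = -2144224929589/24271150731 ≈ -88.345)
G + 3975874 = -2144224929589/24271150731 + 3975874 = 96496892916534305/24271150731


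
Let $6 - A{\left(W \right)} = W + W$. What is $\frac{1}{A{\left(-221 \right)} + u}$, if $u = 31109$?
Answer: $\frac{1}{31557} \approx 3.1689 \cdot 10^{-5}$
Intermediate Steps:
$A{\left(W \right)} = 6 - 2 W$ ($A{\left(W \right)} = 6 - \left(W + W\right) = 6 - 2 W$)
$\frac{1}{A{\left(-221 \right)} + u} = \frac{1}{\left(6 - -442\right) + 31109} = \frac{1}{\left(6 + 442\right) + 31109} = \frac{1}{448 + 31109} = \frac{1}{31557}$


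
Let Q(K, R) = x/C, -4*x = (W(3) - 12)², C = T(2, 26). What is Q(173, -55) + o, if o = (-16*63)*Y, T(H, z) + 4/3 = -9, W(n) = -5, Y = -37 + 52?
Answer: -1874013/124 ≈ -15113.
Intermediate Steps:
Y = 15
T(H, z) = -31/3 (T(H, z) = -4/3 - 9 = -31/3)
C = -31/3 ≈ -10.333
x = -289/4 (x = -(-5 - 12)²/4 = -¼*(-17)² = -¼*289 = -289/4 ≈ -72.250)
Q(K, R) = 867/124 (Q(K, R) = -289/(4*(-31/3)) = -289/4*(-3/31) = 867/124)
o = -15120 (o = -16*63*15 = -1008*15 = -15120)
Q(173, -55) + o = 867/124 - 15120 = -1874013/124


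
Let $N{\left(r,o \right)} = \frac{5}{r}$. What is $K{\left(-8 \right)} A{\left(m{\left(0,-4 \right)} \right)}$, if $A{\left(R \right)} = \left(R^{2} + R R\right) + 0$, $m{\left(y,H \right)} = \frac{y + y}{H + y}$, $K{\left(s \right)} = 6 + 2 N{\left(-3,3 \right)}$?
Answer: $0$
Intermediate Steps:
$K{\left(s \right)} = \frac{8}{3}$ ($K{\left(s \right)} = 6 + 2 \frac{5}{-3} = 6 + 2 \cdot 5 \left(- \frac{1}{3}\right) = 6 + 2 \left(- \frac{5}{3}\right) = 6 - \frac{10}{3} = \frac{8}{3}$)
$m{\left(y,H \right)} = \frac{2 y}{H + y}$
$A{\left(R \right)} = 2 R^{2}$ ($A{\left(R \right)} = \left(R^{2} + R^{2}\right) + 0 = 2 R^{2} + 0 = 2 R^{2}$)
$K{\left(-8 \right)} A{\left(m{\left(0,-4 \right)} \right)} = \frac{8 \cdot 2 \left(2 \cdot 0 \frac{1}{-4 + 0}\right)^{2}}{3} = \frac{8 \cdot 2 \left(2 \cdot 0 \frac{1}{-4}\right)^{2}}{3} = \frac{8 \cdot 2 \left(2 \cdot 0 \left(- \frac{1}{4}\right)\right)^{2}}{3} = \frac{8 \cdot 2 \cdot 0^{2}}{3} = \frac{8 \cdot 2 \cdot 0}{3} = \frac{8}{3} \cdot 0 = 0$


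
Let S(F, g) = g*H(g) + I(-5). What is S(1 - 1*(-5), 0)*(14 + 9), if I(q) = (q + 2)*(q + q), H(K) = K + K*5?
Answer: 690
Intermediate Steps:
H(K) = 6*K (H(K) = K + 5*K = 6*K)
I(q) = 2*q*(2 + q) (I(q) = (2 + q)*(2*q) = 2*q*(2 + q))
S(F, g) = 30 + 6*g² (S(F, g) = g*(6*g) + 2*(-5)*(2 - 5) = 6*g² + 2*(-5)*(-3) = 6*g² + 30 = 30 + 6*g²)
S(1 - 1*(-5), 0)*(14 + 9) = (30 + 6*0²)*(14 + 9) = (30 + 6*0)*23 = (30 + 0)*23 = 30*23 = 690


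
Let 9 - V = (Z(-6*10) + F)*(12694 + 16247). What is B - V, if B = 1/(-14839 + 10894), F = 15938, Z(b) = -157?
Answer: 1801752162839/3945 ≈ 4.5672e+8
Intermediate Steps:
B = -1/3945 (B = 1/(-3945) = -1/3945 ≈ -0.00025349)
V = -456717912 (V = 9 - (-157 + 15938)*(12694 + 16247) = 9 - 15781*28941 = 9 - 1*456717921 = 9 - 456717921 = -456717912)
B - V = -1/3945 - 1*(-456717912) = -1/3945 + 456717912 = 1801752162839/3945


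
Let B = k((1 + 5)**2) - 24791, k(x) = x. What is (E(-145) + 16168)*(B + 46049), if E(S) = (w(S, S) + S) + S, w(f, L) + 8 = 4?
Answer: 338020956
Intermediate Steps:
w(f, L) = -4 (w(f, L) = -8 + 4 = -4)
E(S) = -4 + 2*S (E(S) = (-4 + S) + S = -4 + 2*S)
B = -24755 (B = (1 + 5)**2 - 24791 = 6**2 - 24791 = 36 - 24791 = -24755)
(E(-145) + 16168)*(B + 46049) = ((-4 + 2*(-145)) + 16168)*(-24755 + 46049) = ((-4 - 290) + 16168)*21294 = (-294 + 16168)*21294 = 15874*21294 = 338020956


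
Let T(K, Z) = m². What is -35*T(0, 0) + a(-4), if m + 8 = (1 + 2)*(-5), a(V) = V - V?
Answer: -18515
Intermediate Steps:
a(V) = 0
m = -23 (m = -8 + (1 + 2)*(-5) = -8 + 3*(-5) = -8 - 15 = -23)
T(K, Z) = 529 (T(K, Z) = (-23)² = 529)
-35*T(0, 0) + a(-4) = -35*529 + 0 = -18515 + 0 = -18515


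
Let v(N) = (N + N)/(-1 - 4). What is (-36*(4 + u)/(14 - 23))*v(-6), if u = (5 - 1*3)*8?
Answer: 192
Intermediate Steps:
v(N) = -2*N/5 (v(N) = (2*N)/(-5) = (2*N)*(-⅕) = -2*N/5)
u = 16 (u = (5 - 3)*8 = 2*8 = 16)
(-36*(4 + u)/(14 - 23))*v(-6) = (-36*(4 + 16)/(14 - 23))*(-⅖*(-6)) = -720/(-9)*(12/5) = -720*(-1)/9*(12/5) = -36*(-20/9)*(12/5) = 80*(12/5) = 192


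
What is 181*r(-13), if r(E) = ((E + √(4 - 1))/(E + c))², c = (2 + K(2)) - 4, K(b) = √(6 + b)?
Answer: 7253756/47089 - 1096498*√3/47089 - 282360*√6/47089 + 1867920*√2/47089 ≈ 155.12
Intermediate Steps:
c = -2 + 2*√2 (c = (2 + √(6 + 2)) - 4 = (2 + √8) - 4 = (2 + 2*√2) - 4 = -2 + 2*√2 ≈ 0.82843)
r(E) = (E + √3)²/(-2 + E + 2*√2)² (r(E) = ((E + √(4 - 1))/(E + (-2 + 2*√2)))² = ((E + √3)/(-2 + E + 2*√2))² = (E + √3)²/(-2 + E + 2*√2)²)
181*r(-13) = 181*((-13 + √3)²/(-2 - 13 + 2*√2)²) = 181*((-13 + √3)²/(-15 + 2*√2)²) = 181*(-13 + √3)²/(-15 + 2*√2)²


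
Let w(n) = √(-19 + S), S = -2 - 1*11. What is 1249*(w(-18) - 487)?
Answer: -608263 + 4996*I*√2 ≈ -6.0826e+5 + 7065.4*I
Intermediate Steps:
S = -13 (S = -2 - 11 = -13)
w(n) = 4*I*√2 (w(n) = √(-19 - 13) = √(-32) = 4*I*√2)
1249*(w(-18) - 487) = 1249*(4*I*√2 - 487) = 1249*(-487 + 4*I*√2) = -608263 + 4996*I*√2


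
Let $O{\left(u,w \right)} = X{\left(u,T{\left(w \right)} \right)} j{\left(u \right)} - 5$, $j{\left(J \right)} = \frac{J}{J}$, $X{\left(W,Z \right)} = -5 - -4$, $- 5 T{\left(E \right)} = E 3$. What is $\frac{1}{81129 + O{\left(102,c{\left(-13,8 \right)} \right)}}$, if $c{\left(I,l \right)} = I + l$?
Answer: $\frac{1}{81123} \approx 1.2327 \cdot 10^{-5}$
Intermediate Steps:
$T{\left(E \right)} = - \frac{3 E}{5}$ ($T{\left(E \right)} = - \frac{E 3}{5} = - \frac{3 E}{5}$)
$X{\left(W,Z \right)} = -1$ ($X{\left(W,Z \right)} = -5 + 4 = -1$)
$j{\left(J \right)} = 1$
$O{\left(u,w \right)} = -6$ ($O{\left(u,w \right)} = \left(-1\right) 1 - 5 = -1 - 5 = -6$)
$\frac{1}{81129 + O{\left(102,c{\left(-13,8 \right)} \right)}} = \frac{1}{81129 - 6} = \frac{1}{81123}$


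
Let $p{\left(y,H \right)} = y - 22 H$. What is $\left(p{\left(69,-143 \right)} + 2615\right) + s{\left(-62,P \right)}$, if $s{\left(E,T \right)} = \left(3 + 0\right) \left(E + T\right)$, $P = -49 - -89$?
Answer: $5764$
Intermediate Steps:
$p{\left(y,H \right)} = y - 22 H$
$P = 40$ ($P = -49 + 89 = 40$)
$s{\left(E,T \right)} = 3 E + 3 T$ ($s{\left(E,T \right)} = 3 \left(E + T\right) = 3 E + 3 T$)
$\left(p{\left(69,-143 \right)} + 2615\right) + s{\left(-62,P \right)} = \left(\left(69 - -3146\right) + 2615\right) + \left(3 \left(-62\right) + 3 \cdot 40\right) = \left(\left(69 + 3146\right) + 2615\right) + \left(-186 + 120\right) = \left(3215 + 2615\right) - 66 = 5830 - 66 = 5764$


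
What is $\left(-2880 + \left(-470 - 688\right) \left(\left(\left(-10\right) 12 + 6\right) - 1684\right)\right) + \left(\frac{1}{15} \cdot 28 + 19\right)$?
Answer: $\frac{31188373}{15} \approx 2.0792 \cdot 10^{6}$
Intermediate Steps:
$\left(-2880 + \left(-470 - 688\right) \left(\left(\left(-10\right) 12 + 6\right) - 1684\right)\right) + \left(\frac{1}{15} \cdot 28 + 19\right) = \left(-2880 - 1158 \left(\left(-120 + 6\right) - 1684\right)\right) + \left(\frac{1}{15} \cdot 28 + 19\right) = \left(-2880 - 1158 \left(-114 - 1684\right)\right) + \left(\frac{28}{15} + 19\right) = \left(-2880 - -2082084\right) + \frac{313}{15} = \left(-2880 + 2082084\right) + \frac{313}{15} = 2079204 + \frac{313}{15} = \frac{31188373}{15}$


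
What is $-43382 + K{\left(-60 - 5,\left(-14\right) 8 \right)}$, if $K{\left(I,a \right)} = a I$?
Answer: $-36102$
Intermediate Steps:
$K{\left(I,a \right)} = I a$
$-43382 + K{\left(-60 - 5,\left(-14\right) 8 \right)} = -43382 + \left(-60 - 5\right) \left(\left(-14\right) 8\right) = -43382 - -7280 = -43382 + 7280 = -36102$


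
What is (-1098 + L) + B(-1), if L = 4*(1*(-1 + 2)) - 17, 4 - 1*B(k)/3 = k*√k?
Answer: -1099 + 3*I ≈ -1099.0 + 3.0*I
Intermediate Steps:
B(k) = 12 - 3*k^(3/2) (B(k) = 12 - 3*k*√k = 12 - 3*k^(3/2))
L = -13 (L = 4*(1*1) - 17 = 4*1 - 17 = 4 - 17 = -13)
(-1098 + L) + B(-1) = (-1098 - 13) + (12 - (-3)*I) = -1111 + (12 - (-3)*I) = -1111 + (12 + 3*I) = -1099 + 3*I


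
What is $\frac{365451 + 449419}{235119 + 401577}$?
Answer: $\frac{407435}{318348} \approx 1.2798$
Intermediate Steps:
$\frac{365451 + 449419}{235119 + 401577} = \frac{814870}{636696} = 814870 \cdot \frac{1}{636696} = \frac{407435}{318348}$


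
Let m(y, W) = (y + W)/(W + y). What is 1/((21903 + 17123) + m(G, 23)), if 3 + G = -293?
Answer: 1/39027 ≈ 2.5623e-5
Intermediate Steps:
G = -296 (G = -3 - 293 = -296)
m(y, W) = 1 (m(y, W) = (W + y)/(W + y) = 1)
1/((21903 + 17123) + m(G, 23)) = 1/((21903 + 17123) + 1) = 1/(39026 + 1) = 1/39027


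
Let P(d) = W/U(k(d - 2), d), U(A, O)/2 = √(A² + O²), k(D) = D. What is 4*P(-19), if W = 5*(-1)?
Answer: -5*√802/401 ≈ -0.35311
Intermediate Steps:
U(A, O) = 2*√(A² + O²)
W = -5
P(d) = -5/(2*√(d² + (-2 + d)²)) (P(d) = -5*1/(2*√((d - 2)² + d²)) = -5*1/(2*√((-2 + d)² + d²)) = -5*1/(2*√(d² + (-2 + d)²)) = -5/(2*√(d² + (-2 + d)²)))
4*P(-19) = 4*(-5/(2*√((-19)² + (-2 - 19)²))) = 4*(-5/(2*√(361 + (-21)²))) = 4*(-5/(2*√(361 + 441))) = 4*(-5*√802/1604) = -5*√802/401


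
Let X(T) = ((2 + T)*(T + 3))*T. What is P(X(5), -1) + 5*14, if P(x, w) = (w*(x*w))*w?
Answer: -210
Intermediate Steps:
X(T) = T*(2 + T)*(3 + T) (X(T) = ((2 + T)*(3 + T))*T = T*(2 + T)*(3 + T))
P(x, w) = x*w³ (P(x, w) = (w*(w*x))*w = (x*w²)*w = x*w³)
P(X(5), -1) + 5*14 = (5*(6 + 5² + 5*5))*(-1)³ + 5*14 = (5*(6 + 25 + 25))*(-1) + 70 = (5*56)*(-1) + 70 = 280*(-1) + 70 = -280 + 70 = -210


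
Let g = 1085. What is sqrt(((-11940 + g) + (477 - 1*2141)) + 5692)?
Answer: I*sqrt(6827) ≈ 82.626*I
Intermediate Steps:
sqrt(((-11940 + g) + (477 - 1*2141)) + 5692) = sqrt(((-11940 + 1085) + (477 - 1*2141)) + 5692) = sqrt((-10855 + (477 - 2141)) + 5692) = sqrt((-10855 - 1664) + 5692) = sqrt(-12519 + 5692) = sqrt(-6827) = I*sqrt(6827)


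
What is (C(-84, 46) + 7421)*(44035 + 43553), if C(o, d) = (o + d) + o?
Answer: 639304812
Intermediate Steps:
C(o, d) = d + 2*o (C(o, d) = (d + o) + o = d + 2*o)
(C(-84, 46) + 7421)*(44035 + 43553) = ((46 + 2*(-84)) + 7421)*(44035 + 43553) = ((46 - 168) + 7421)*87588 = (-122 + 7421)*87588 = 7299*87588 = 639304812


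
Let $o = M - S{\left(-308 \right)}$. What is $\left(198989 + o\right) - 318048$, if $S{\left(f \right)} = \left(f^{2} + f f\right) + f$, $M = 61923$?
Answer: $-246556$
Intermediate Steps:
$S{\left(f \right)} = f + 2 f^{2}$ ($S{\left(f \right)} = \left(f^{2} + f^{2}\right) + f = 2 f^{2} + f = f + 2 f^{2}$)
$o = -127497$ ($o = 61923 - - 308 \left(1 + 2 \left(-308\right)\right) = 61923 - - 308 \left(1 - 616\right) = 61923 - \left(-308\right) \left(-615\right) = 61923 - 189420 = -127497$)
$\left(198989 + o\right) - 318048 = \left(198989 - 127497\right) - 318048 = 71492 - 318048 = -246556$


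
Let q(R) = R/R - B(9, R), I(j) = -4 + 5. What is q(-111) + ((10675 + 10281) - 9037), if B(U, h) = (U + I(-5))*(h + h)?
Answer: 14140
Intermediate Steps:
I(j) = 1
B(U, h) = 2*h*(1 + U) (B(U, h) = (U + 1)*(h + h) = (1 + U)*(2*h) = 2*h*(1 + U))
q(R) = 1 - 20*R (q(R) = R/R - 2*R*(1 + 9) = 1 - 2*R*10 = 1 - 20*R)
q(-111) + ((10675 + 10281) - 9037) = (1 - 20*(-111)) + ((10675 + 10281) - 9037) = (1 + 2220) + (20956 - 9037) = 2221 + 11919 = 14140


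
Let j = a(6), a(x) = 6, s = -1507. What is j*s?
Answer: -9042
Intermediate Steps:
j = 6
j*s = 6*(-1507) = -9042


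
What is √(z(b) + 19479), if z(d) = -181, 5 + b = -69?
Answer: √19298 ≈ 138.92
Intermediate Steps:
b = -74 (b = -5 - 69 = -74)
√(z(b) + 19479) = √(-181 + 19479) = √19298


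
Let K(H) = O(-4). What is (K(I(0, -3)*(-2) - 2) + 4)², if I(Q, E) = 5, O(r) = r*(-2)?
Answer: 144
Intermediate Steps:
O(r) = -2*r
K(H) = 8 (K(H) = -2*(-4) = 8)
(K(I(0, -3)*(-2) - 2) + 4)² = (8 + 4)² = 12² = 144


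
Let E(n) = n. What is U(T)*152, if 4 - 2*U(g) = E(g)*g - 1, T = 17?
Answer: -21584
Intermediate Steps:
U(g) = 5/2 - g²/2 (U(g) = 2 - (g*g - 1)/2 = 2 - (g² - 1)/2 = 2 - (-1 + g²)/2 = 2 + (½ - g²/2) = 5/2 - g²/2)
U(T)*152 = (5/2 - ½*17²)*152 = (5/2 - ½*289)*152 = (5/2 - 289/2)*152 = -142*152 = -21584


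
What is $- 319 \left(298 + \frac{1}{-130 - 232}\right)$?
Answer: $- \frac{34412125}{362} \approx -95061.0$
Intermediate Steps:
$- 319 \left(298 + \frac{1}{-130 - 232}\right) = - 319 \left(298 + \frac{1}{-362}\right) = - 319 \left(298 - \frac{1}{362}\right) = \left(-319\right) \frac{107875}{362} = - \frac{34412125}{362}$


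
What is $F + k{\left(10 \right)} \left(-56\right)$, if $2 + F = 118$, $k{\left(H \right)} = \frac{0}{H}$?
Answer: $116$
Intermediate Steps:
$k{\left(H \right)} = 0$
$F = 116$ ($F = -2 + 118 = 116$)
$F + k{\left(10 \right)} \left(-56\right) = 116 + 0 \left(-56\right) = 116 + 0 = 116$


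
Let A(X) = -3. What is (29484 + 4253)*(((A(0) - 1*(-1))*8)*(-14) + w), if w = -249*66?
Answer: -546876770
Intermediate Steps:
w = -16434
(29484 + 4253)*(((A(0) - 1*(-1))*8)*(-14) + w) = (29484 + 4253)*(((-3 - 1*(-1))*8)*(-14) - 16434) = 33737*(((-3 + 1)*8)*(-14) - 16434) = 33737*(-2*8*(-14) - 16434) = 33737*(-16*(-14) - 16434) = 33737*(224 - 16434) = 33737*(-16210) = -546876770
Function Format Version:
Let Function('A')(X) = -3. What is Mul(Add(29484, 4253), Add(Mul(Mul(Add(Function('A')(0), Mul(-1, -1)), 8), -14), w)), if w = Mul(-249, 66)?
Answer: -546876770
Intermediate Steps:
w = -16434
Mul(Add(29484, 4253), Add(Mul(Mul(Add(Function('A')(0), Mul(-1, -1)), 8), -14), w)) = Mul(Add(29484, 4253), Add(Mul(Mul(Add(-3, Mul(-1, -1)), 8), -14), -16434)) = Mul(33737, Add(Mul(Mul(Add(-3, 1), 8), -14), -16434)) = Mul(33737, Add(Mul(Mul(-2, 8), -14), -16434)) = Mul(33737, Add(Mul(-16, -14), -16434)) = Mul(33737, Add(224, -16434)) = Mul(33737, -16210) = -546876770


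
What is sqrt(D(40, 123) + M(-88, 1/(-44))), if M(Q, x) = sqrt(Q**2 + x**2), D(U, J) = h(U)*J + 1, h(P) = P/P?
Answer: sqrt(60016 + 11*sqrt(14992385))/22 ≈ 14.560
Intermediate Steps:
h(P) = 1
D(U, J) = 1 + J (D(U, J) = 1*J + 1 = J + 1 = 1 + J)
sqrt(D(40, 123) + M(-88, 1/(-44))) = sqrt((1 + 123) + sqrt((-88)**2 + (1/(-44))**2)) = sqrt(124 + sqrt(7744 + (-1/44)**2)) = sqrt(124 + sqrt(7744 + 1/1936)) = sqrt(124 + sqrt(14992385/1936)) = sqrt(124 + sqrt(14992385)/44)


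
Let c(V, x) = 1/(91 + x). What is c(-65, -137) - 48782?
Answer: -2243973/46 ≈ -48782.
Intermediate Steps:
c(-65, -137) - 48782 = 1/(91 - 137) - 48782 = 1/(-46) - 48782 = -1/46 - 48782 = -2243973/46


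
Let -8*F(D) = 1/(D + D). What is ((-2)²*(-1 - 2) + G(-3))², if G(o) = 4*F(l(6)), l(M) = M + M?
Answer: 332929/2304 ≈ 144.50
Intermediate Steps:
l(M) = 2*M
F(D) = -1/(16*D) (F(D) = -1/(8*(D + D)) = -1/(2*D)/8 = -1/(16*D))
G(o) = -1/48 (G(o) = 4*(-1/(16*(2*6))) = 4*(-1/16/12) = 4*(-1/16*1/12) = 4*(-1/192) = -1/48)
((-2)²*(-1 - 2) + G(-3))² = ((-2)²*(-1 - 2) - 1/48)² = (4*(-3) - 1/48)² = (-12 - 1/48)² = (-577/48)² = 332929/2304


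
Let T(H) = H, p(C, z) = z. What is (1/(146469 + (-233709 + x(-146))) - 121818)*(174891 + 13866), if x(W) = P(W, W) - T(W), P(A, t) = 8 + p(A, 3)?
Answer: -2002386521869515/87083 ≈ -2.2994e+10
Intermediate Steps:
P(A, t) = 11 (P(A, t) = 8 + 3 = 11)
x(W) = 11 - W
(1/(146469 + (-233709 + x(-146))) - 121818)*(174891 + 13866) = (1/(146469 + (-233709 + (11 - 1*(-146)))) - 121818)*(174891 + 13866) = (1/(146469 + (-233709 + (11 + 146))) - 121818)*188757 = (1/(146469 + (-233709 + 157)) - 121818)*188757 = (1/(146469 - 233552) - 121818)*188757 = (1/(-87083) - 121818)*188757 = (-1/87083 - 121818)*188757 = -10608276895/87083*188757 = -2002386521869515/87083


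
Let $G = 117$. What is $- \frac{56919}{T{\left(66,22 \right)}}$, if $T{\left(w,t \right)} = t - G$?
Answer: $\frac{56919}{95} \approx 599.15$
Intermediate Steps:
$T{\left(w,t \right)} = -117 + t$ ($T{\left(w,t \right)} = t - 117 = -117 + t$)
$- \frac{56919}{T{\left(66,22 \right)}} = - \frac{56919}{-117 + 22} = - \frac{56919}{-95} = \left(-56919\right) \left(- \frac{1}{95}\right) = \frac{56919}{95}$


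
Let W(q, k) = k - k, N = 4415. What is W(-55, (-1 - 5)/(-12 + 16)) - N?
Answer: -4415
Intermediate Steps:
W(q, k) = 0
W(-55, (-1 - 5)/(-12 + 16)) - N = 0 - 1*4415 = 0 - 4415 = -4415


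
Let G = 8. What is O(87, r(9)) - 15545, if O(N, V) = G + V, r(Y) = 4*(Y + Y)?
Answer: -15465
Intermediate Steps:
r(Y) = 8*Y (r(Y) = 4*(2*Y) = 8*Y)
O(N, V) = 8 + V
O(87, r(9)) - 15545 = (8 + 8*9) - 15545 = (8 + 72) - 15545 = 80 - 15545 = -15465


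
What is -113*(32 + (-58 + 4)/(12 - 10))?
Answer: -565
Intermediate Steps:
-113*(32 + (-58 + 4)/(12 - 10)) = -113*(32 - 54/2) = -113*(32 - 54*½) = -113*(32 - 27) = -113*5 = -565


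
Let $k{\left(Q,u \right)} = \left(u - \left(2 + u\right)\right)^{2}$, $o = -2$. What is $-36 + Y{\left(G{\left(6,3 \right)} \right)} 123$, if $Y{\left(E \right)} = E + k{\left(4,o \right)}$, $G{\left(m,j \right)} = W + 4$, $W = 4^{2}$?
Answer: $2916$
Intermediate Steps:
$W = 16$
$G{\left(m,j \right)} = 20$ ($G{\left(m,j \right)} = 16 + 4 = 20$)
$k{\left(Q,u \right)} = 4$ ($k{\left(Q,u \right)} = \left(-2\right)^{2} = 4$)
$Y{\left(E \right)} = 4 + E$ ($Y{\left(E \right)} = E + 4 = 4 + E$)
$-36 + Y{\left(G{\left(6,3 \right)} \right)} 123 = -36 + \left(4 + 20\right) 123 = -36 + 24 \cdot 123 = -36 + 2952 = 2916$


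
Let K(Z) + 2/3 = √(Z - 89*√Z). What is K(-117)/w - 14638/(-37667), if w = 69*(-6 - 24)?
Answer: 45488657/116956035 - √(-117 - 267*I*√13)/2070 ≈ 0.37896 + 0.011261*I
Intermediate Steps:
K(Z) = -⅔ + √(Z - 89*√Z)
w = -2070 (w = 69*(-30) = -2070)
K(-117)/w - 14638/(-37667) = (-⅔ + √(-117 - 267*I*√13))/(-2070) - 14638/(-37667) = (-⅔ + √(-117 - 267*I*√13))*(-1/2070) - 14638*(-1/37667) = (-⅔ + √(-117 - 267*I*√13))*(-1/2070) + 14638/37667 = (1/3105 - √(-117 - 267*I*√13)/2070) + 14638/37667 = 45488657/116956035 - √(-117 - 267*I*√13)/2070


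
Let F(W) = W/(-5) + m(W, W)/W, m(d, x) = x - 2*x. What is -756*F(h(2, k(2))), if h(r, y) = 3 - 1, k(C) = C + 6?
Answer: 5292/5 ≈ 1058.4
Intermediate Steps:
m(d, x) = -x
k(C) = 6 + C
h(r, y) = 2
F(W) = -1 - W/5 (F(W) = W/(-5) + (-W)/W = W*(-⅕) - 1 = -W/5 - 1 = -1 - W/5)
-756*F(h(2, k(2))) = -756*(-1 - ⅕*2) = -756*(-1 - ⅖) = -756*(-7/5) = 5292/5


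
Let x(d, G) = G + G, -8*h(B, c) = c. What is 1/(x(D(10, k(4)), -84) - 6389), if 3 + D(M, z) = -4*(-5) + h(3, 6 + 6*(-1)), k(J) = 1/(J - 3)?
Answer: -1/6557 ≈ -0.00015251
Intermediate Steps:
h(B, c) = -c/8
k(J) = 1/(-3 + J)
D(M, z) = 17 (D(M, z) = -3 + (-4*(-5) - (6 + 6*(-1))/8) = -3 + (20 - (6 - 6)/8) = -3 + (20 - ⅛*0) = -3 + (20 + 0) = -3 + 20 = 17)
x(d, G) = 2*G
1/(x(D(10, k(4)), -84) - 6389) = 1/(2*(-84) - 6389) = 1/(-168 - 6389) = 1/(-6557) = -1/6557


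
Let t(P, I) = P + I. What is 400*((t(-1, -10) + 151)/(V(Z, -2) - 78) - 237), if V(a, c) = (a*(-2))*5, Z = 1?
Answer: -1049800/11 ≈ -95436.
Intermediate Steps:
V(a, c) = -10*a (V(a, c) = -2*a*5 = -10*a)
t(P, I) = I + P
400*((t(-1, -10) + 151)/(V(Z, -2) - 78) - 237) = 400*(((-10 - 1) + 151)/(-10*1 - 78) - 237) = 400*((-11 + 151)/(-10 - 78) - 237) = 400*(140/(-88) - 237) = 400*(140*(-1/88) - 237) = 400*(-35/22 - 237) = 400*(-5249/22) = -1049800/11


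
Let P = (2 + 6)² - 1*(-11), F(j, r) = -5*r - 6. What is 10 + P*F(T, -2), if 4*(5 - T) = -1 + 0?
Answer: 310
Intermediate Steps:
T = 21/4 (T = 5 - (-1 + 0)/4 = 5 - ¼*(-1) = 5 + ¼ = 21/4 ≈ 5.2500)
F(j, r) = -6 - 5*r
P = 75 (P = 8² + 11 = 64 + 11 = 75)
10 + P*F(T, -2) = 10 + 75*(-6 - 5*(-2)) = 10 + 75*(-6 + 10) = 10 + 75*4 = 10 + 300 = 310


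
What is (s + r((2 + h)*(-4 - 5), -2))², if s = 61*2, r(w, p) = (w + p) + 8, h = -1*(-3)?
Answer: 6889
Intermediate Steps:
h = 3
r(w, p) = 8 + p + w (r(w, p) = (p + w) + 8 = 8 + p + w)
s = 122
(s + r((2 + h)*(-4 - 5), -2))² = (122 + (8 - 2 + (2 + 3)*(-4 - 5)))² = (122 + (8 - 2 + 5*(-9)))² = (122 + (8 - 2 - 45))² = (122 - 39)² = 83² = 6889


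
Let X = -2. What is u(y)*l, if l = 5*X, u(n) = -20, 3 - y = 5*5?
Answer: 200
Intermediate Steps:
y = -22 (y = 3 - 5*5 = 3 - 1*25 = 3 - 25 = -22)
l = -10 (l = 5*(-2) = -10)
u(y)*l = -20*(-10) = 200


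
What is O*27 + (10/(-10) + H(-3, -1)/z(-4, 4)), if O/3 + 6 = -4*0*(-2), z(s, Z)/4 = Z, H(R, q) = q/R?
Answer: -23375/48 ≈ -486.98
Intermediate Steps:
z(s, Z) = 4*Z
O = -18 (O = -18 + 3*(-4*0*(-2)) = -18 + 3*(0*(-2)) = -18 + 3*0 = -18 + 0 = -18)
O*27 + (10/(-10) + H(-3, -1)/z(-4, 4)) = -18*27 + (10/(-10) + (-1/(-3))/((4*4))) = -486 + (10*(-⅒) - 1*(-⅓)/16) = -486 + (-1 + (⅓)*(1/16)) = -486 + (-1 + 1/48) = -486 - 47/48 = -23375/48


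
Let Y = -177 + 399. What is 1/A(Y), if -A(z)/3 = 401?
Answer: -1/1203 ≈ -0.00083125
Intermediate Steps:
Y = 222
A(z) = -1203 (A(z) = -3*401 = -1203)
1/A(Y) = 1/(-1203) = -1/1203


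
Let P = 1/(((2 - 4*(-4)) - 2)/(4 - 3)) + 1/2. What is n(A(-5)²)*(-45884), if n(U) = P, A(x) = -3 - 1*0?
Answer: -103239/4 ≈ -25810.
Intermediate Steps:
A(x) = -3 (A(x) = -3 + 0 = -3)
P = 9/16 (P = 1/(((2 + 16) - 2)/1) + 1*(½) = 1/((18 - 2)*1) + ½ = 1/(16*1) + ½ = 1/16 + ½ = 9/16 ≈ 0.56250)
n(U) = 9/16
n(A(-5)²)*(-45884) = (9/16)*(-45884) = -103239/4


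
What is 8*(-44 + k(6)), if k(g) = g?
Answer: -304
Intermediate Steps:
8*(-44 + k(6)) = 8*(-44 + 6) = 8*(-38) = -304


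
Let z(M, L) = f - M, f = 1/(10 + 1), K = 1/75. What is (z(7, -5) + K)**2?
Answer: 32364721/680625 ≈ 47.551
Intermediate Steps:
K = 1/75 ≈ 0.013333
f = 1/11 ≈ 0.090909
z(M, L) = 1/11 - M
(z(7, -5) + K)**2 = ((1/11 - 1*7) + 1/75)**2 = ((1/11 - 7) + 1/75)**2 = (-76/11 + 1/75)**2 = (-5689/825)**2 = 32364721/680625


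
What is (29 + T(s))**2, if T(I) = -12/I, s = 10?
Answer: 19321/25 ≈ 772.84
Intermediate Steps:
(29 + T(s))**2 = (29 - 12/10)**2 = (29 - 12*1/10)**2 = (29 - 6/5)**2 = (139/5)**2 = 19321/25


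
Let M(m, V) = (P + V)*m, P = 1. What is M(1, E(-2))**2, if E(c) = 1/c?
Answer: 1/4 ≈ 0.25000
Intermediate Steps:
M(m, V) = m*(1 + V) (M(m, V) = (1 + V)*m = m*(1 + V))
M(1, E(-2))**2 = (1*(1 + 1/(-2)))**2 = (1*(1 - 1/2))**2 = (1*(1/2))**2 = (1/2)**2 = 1/4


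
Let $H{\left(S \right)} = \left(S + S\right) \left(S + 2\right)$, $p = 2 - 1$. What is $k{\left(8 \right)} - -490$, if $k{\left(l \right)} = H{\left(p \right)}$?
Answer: $496$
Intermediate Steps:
$p = 1$ ($p = 2 - 1 = 1$)
$H{\left(S \right)} = 2 S \left(2 + S\right)$
$k{\left(l \right)} = 6$ ($k{\left(l \right)} = 2 \cdot 1 \left(2 + 1\right) = 2 \cdot 1 \cdot 3 = 6$)
$k{\left(8 \right)} - -490 = 6 - -490 = 6 + 490 = 496$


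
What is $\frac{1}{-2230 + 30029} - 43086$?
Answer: $- \frac{1197747713}{27799} \approx -43086.0$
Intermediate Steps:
$\frac{1}{-2230 + 30029} - 43086 = \frac{1}{27799} - 43086 = - \frac{1197747713}{27799}$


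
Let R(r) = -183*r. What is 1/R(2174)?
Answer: -1/397842 ≈ -2.5136e-6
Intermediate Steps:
1/R(2174) = 1/(-183*2174) = 1/(-397842) = -1/397842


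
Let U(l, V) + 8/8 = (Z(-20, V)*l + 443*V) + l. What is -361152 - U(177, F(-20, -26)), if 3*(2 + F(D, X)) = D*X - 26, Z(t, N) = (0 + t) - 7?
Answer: -1285831/3 ≈ -4.2861e+5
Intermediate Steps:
Z(t, N) = -7 + t (Z(t, N) = t - 7 = -7 + t)
F(D, X) = -32/3 + D*X/3 (F(D, X) = -2 + (D*X - 26)/3 = -2 + (-26 + D*X)/3 = -2 + (-26/3 + D*X/3) = -32/3 + D*X/3)
U(l, V) = -1 - 26*l + 443*V (U(l, V) = -1 + (((-7 - 20)*l + 443*V) + l) = -1 + ((-27*l + 443*V) + l) = -1 + (-26*l + 443*V) = -1 - 26*l + 443*V)
-361152 - U(177, F(-20, -26)) = -361152 - (-1 - 26*177 + 443*(-32/3 + (⅓)*(-20)*(-26))) = -361152 - (-1 - 4602 + 443*(-32/3 + 520/3)) = -361152 - (-1 - 4602 + 443*(488/3)) = -361152 - (-1 - 4602 + 216184/3) = -361152 - 1*202375/3 = -361152 - 202375/3 = -1285831/3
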